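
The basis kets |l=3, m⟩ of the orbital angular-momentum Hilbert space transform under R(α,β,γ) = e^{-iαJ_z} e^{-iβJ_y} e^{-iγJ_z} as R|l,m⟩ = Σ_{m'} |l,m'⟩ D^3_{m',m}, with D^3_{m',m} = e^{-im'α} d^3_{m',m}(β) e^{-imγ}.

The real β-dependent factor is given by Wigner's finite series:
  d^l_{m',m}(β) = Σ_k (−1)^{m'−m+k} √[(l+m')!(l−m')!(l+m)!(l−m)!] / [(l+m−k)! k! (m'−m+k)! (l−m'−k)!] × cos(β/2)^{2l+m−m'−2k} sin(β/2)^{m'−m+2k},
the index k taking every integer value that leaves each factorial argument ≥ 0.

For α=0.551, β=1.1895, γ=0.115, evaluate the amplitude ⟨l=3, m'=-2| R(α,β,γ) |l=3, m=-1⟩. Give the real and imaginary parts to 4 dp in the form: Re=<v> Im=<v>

D^3_{-2,-1}(0.551,1.1895,0.115) = e^{-i·-2·0.551}·d^3_{-2,-1}(1.1895)·e^{-i·-1·0.115}. Compute d first:
Half-angle: c=0.828289, s=0.560302. N=√(1·120·2·24)=75.894664
k: max(0,(-1)−(-2))=1 … min(3+(-1),3−(-2))=2
  k=1: (−1)^0·75.8947/(24)·0.8283^5·0.5603^1 = +0.690765
  k=2: (−1)^1·75.8947/(12)·0.8283^3·0.5603^3 = -0.632180
d^3_{-2,-1}(1.1895) = +0.690765 -0.632180 = +0.058585
Phases: e^{-i·(-2)·0.551}=+0.451813+0.892113i, e^{-i·(-1)·0.115}=+0.993395+0.114747i ⇒ D=+0.020297+0.054956i

Re=0.0203 Im=0.0550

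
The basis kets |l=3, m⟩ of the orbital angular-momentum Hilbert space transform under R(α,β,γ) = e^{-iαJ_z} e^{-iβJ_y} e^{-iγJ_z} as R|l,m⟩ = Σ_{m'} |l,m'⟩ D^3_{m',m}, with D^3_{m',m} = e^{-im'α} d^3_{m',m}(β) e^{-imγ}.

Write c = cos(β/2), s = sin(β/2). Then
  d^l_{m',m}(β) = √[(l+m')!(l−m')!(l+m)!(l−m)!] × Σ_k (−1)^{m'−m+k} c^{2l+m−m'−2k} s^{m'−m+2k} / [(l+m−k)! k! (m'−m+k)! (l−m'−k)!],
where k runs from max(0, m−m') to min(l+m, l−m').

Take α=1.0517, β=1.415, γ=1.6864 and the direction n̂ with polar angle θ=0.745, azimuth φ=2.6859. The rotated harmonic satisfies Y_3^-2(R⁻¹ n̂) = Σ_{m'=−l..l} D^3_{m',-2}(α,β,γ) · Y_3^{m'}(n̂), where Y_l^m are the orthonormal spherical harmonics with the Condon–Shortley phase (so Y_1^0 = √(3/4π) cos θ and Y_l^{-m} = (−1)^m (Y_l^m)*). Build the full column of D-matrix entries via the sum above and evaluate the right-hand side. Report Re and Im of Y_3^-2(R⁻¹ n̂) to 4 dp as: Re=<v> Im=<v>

Re=0.0110 Im=-0.0720

Need the full column D^3_{m',-2} for m'=−3..3 at α=1.0517, β=1.415, γ=1.6864.
cos(β/2)=0.759989, sin(β/2)=0.649936
d^3_{-3,-2}: single k=1 term ⇒ +0.403629;  D = +0.391604+0.097791i
d^3_{-2,-2}: k∈[0..1] ⇒ +0.192683 -0.704596 = -0.511913;  D = -0.354079+0.369706i
d^3_{-1,-2}: k∈[0..1] ⇒ -0.521083 +0.762190 = +0.241107;  D = -0.068457-0.231184i
d^3_{0,-2}: k∈[0..1] ⇒ +0.771847 -0.564491 = +0.207355;  D = -0.201838-0.047516i
d^3_{1,-2}: k∈[0..1] ⇒ -0.762190 +0.278715 = -0.483476;  D = +0.329663-0.353654i
d^3_{2,-2}: k∈[0..1] ⇒ +0.515308 -0.075374 = +0.439933;  D = +0.130596+0.420103i
d^3_{3,-2}: single k=0 term ⇒ -0.215891;  D = -0.210796-0.046629i
Y_3^{m'}(θ=0.745,φ=2.6859) and Σ D·Y over m':
  (+0.3916+0.0978i)·(-0.0263-0.1273i)  (-0.3541+0.3697i)·(+0.2116+0.2729i)  (-0.0685-0.2312i)·(-0.3348-0.1641i)  (-0.2018-0.0475i)·(-0.0818+0.0000i)  (+0.3297-0.3537i)·(+0.3348-0.1641i)  (+0.1306+0.4201i)·(+0.2116-0.2729i)  (-0.2108-0.0466i)·(+0.0263-0.1273i)
Y_3^-2(R⁻¹ n̂) = +0.010987-0.071990i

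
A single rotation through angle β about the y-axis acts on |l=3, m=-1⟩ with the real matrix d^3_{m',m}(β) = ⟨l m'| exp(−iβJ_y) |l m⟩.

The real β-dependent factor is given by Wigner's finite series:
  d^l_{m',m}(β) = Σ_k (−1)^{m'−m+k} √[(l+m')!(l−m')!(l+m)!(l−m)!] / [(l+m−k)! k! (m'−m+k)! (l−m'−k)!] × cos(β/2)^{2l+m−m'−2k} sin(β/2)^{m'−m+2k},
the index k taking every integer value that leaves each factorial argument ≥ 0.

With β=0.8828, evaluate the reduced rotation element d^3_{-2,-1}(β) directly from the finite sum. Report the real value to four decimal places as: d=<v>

d^3_{-2,-1}(β=0.8828) via Wigner's sum:
With c≡cos(β/2)=0.904154 and s≡sin(β/2)=0.427206, N=[1·120·2·24]^{1/2}=75.894664
k∈{1,2} keeps every argument non-negative
  k=1: (−1)^0·75.8947/(24)·0.9042^5·0.4272^1 = +0.816301
  k=2: (−1)^1·75.8947/(12)·0.9042^3·0.4272^3 = -0.364476
d^3_{-2,-1}(0.8828) = +0.816301 -0.364476 = +0.451825

d=0.4518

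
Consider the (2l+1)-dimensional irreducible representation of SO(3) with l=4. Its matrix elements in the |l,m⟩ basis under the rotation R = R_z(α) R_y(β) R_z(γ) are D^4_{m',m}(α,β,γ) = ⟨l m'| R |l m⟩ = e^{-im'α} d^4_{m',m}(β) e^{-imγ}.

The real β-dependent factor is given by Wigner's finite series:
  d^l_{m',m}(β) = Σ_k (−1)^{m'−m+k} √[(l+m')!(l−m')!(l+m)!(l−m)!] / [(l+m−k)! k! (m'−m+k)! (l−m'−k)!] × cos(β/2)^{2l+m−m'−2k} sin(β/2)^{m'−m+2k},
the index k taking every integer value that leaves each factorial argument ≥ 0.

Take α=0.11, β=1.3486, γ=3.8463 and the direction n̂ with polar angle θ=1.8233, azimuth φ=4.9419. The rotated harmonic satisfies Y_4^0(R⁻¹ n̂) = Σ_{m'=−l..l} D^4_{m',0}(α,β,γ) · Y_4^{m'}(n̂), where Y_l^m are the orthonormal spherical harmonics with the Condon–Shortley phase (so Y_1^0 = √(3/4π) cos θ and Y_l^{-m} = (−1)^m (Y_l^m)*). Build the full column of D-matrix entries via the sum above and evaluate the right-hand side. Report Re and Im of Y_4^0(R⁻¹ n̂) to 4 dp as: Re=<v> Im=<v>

Re=0.3069 Im=0.0000

Need the full column D^4_{m',0} for m'=−4..4 at α=0.11, β=1.3486, γ=3.8463.
cos(β/2)=0.781144, sin(β/2)=0.624351
d^4_{-4,0}: single k=4 term ⇒ +0.473356;  D = +0.428270+0.201621i
d^4_{-3,0}: k∈[3..4] ⇒ +0.837540 -0.535058 = +0.302483;  D = +0.286162+0.098017i
d^4_{-2,0}: k∈[2..4] ⇒ +0.840167 -1.431295 +0.342890 = -0.248238;  D = -0.242254-0.054173i
d^4_{-1,0}: k∈[1..4] ⇒ +0.495521 -1.899363 +1.213397 -0.129195 = -0.319641;  D = -0.317709-0.035090i
d^4_{0,0}: k∈[0..4] ⇒ +0.138628 -1.416982 +2.036768 -0.578301 +0.023090 = +0.203203;  D = +0.203203+0.000000i
d^4_{1,0}: k∈[0..3] ⇒ -0.495521 +1.899363 -1.213397 +0.129195 = +0.319641;  D = +0.317709-0.035090i
d^4_{2,0}: k∈[0..2] ⇒ +0.840167 -1.431295 +0.342890 = -0.248238;  D = -0.242254+0.054173i
d^4_{3,0}: k∈[0..1] ⇒ -0.837540 +0.535058 = -0.302483;  D = -0.286162+0.098017i
d^4_{4,0}: single k=0 term ⇒ +0.473356;  D = +0.428270-0.201621i
Y_4^{m'}(θ=1.8233,φ=4.9419) and Σ D·Y over m':
  (+0.4283+0.2016i)·(+0.2363-0.3090i)  (+0.2862+0.0980i)·(+0.1804+0.2192i)  (-0.2423-0.0542i)·(+0.1583-0.0783i)  (-0.3177-0.0351i)·(+0.0667+0.2856i)  (+0.2032+0.0000i)·(+0.1337+0.0000i)  (+0.3177-0.0351i)·(-0.0667+0.2856i)  (-0.2423+0.0542i)·(+0.1583+0.0783i)  (-0.2862+0.0980i)·(-0.1804+0.2192i)  (+0.4283-0.2016i)·(+0.2363+0.3090i)
Y_4^0(R⁻¹ n̂) = +0.306886+0.000000i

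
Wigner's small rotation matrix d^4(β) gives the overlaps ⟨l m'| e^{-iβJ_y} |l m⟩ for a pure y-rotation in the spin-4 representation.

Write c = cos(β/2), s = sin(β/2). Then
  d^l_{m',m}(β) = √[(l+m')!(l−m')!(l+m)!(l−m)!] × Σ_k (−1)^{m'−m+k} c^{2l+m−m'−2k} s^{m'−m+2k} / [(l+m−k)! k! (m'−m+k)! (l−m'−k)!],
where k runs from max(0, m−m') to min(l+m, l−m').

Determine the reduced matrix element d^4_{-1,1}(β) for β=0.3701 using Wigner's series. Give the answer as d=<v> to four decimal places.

d=0.2738

d^4_{-1,1}(β=0.3701) via Wigner's sum:
c=cos(0.3701/2)=0.982927, s=sin(0.3701/2)=0.183996; N=√[6·120·120·6]=720.000000
Admissible k: 2..5 (factorial args all ≥0)
  k=2: (−1)^0·720.0000/(72)·0.9829^6·0.1840^2 = +0.305311
  k=3: (−1)^1·720.0000/(24)·0.9829^4·0.1840^4 = -0.032095
  k=4: (−1)^2·720.0000/(48)·0.9829^2·0.1840^6 = +0.000562
  k=5: (−1)^3·720.0000/(720)·0.9829^0·0.1840^8 = -0.000001
d^4_{-1,1}(0.3701) = +0.305311 -0.032095 +0.000562 -0.000001 = +0.273777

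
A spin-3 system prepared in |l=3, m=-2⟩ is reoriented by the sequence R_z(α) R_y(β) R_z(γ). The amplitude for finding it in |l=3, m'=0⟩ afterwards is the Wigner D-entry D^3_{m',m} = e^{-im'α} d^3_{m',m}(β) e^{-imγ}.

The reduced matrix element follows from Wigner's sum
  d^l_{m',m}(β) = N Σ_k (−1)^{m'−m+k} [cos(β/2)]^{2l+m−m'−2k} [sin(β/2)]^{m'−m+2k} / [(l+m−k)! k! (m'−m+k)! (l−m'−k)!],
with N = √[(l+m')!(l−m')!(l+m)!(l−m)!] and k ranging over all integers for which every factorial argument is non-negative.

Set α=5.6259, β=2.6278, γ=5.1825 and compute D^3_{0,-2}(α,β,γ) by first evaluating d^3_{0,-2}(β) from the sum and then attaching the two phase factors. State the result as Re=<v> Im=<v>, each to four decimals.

D^3_{0,-2}(5.6259,2.6278,5.1825) = e^{-i·0·5.6259}·d^3_{0,-2}(2.6278)·e^{-i·-2·5.1825}. Compute d first:
With c≡cos(β/2)=0.254080 and s≡sin(β/2)=0.967183, N=[6·6·1·120]^{1/2}=65.726707
Admissible k: 0..1 (factorial args all ≥0)
  k=0: (−1)^2·65.7267/(12)·0.2541^4·0.9672^2 = +0.021353
  k=1: (−1)^3·65.7267/(12)·0.2541^2·0.9672^4 = -0.309412
d^3_{0,-2}(2.6278) = +0.021353 -0.309412 = -0.288058
Phases: e^{-i·(0)·5.6259}=+1.000000+0.000000i, e^{-i·(-2)·5.1825}=-0.589609-0.807689i ⇒ D=+0.169842+0.232662i

Re=0.1698 Im=0.2327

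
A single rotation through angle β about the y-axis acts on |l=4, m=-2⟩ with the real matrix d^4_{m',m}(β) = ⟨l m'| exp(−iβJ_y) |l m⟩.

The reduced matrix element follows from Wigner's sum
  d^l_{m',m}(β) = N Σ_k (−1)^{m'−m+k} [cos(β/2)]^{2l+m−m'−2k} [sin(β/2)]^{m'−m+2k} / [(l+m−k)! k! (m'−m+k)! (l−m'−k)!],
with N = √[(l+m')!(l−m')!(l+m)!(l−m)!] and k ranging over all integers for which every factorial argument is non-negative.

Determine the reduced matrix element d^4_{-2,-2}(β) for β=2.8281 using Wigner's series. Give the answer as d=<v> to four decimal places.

d=0.0083

d^4_{-2,-2}(β=2.8281) via Wigner's sum:
With c≡cos(β/2)=0.156105 and s≡sin(β/2)=0.987740, N=[2·720·2·720]^{1/2}=1440.000000
k: max(0,(-2)−(-2))=0 … min(4+(-2),4−(-2))=2
  k=0: (−1)^0·1440.0000/(1440)·0.1561^8·0.9877^0 = +0.000000
  k=1: (−1)^1·1440.0000/(120)·0.1561^6·0.9877^2 = -0.000169
  k=2: (−1)^2·1440.0000/(96)·0.1561^4·0.9877^4 = +0.008479
d^4_{-2,-2}(2.8281) = +0.000000 -0.000169 +0.008479 = +0.008310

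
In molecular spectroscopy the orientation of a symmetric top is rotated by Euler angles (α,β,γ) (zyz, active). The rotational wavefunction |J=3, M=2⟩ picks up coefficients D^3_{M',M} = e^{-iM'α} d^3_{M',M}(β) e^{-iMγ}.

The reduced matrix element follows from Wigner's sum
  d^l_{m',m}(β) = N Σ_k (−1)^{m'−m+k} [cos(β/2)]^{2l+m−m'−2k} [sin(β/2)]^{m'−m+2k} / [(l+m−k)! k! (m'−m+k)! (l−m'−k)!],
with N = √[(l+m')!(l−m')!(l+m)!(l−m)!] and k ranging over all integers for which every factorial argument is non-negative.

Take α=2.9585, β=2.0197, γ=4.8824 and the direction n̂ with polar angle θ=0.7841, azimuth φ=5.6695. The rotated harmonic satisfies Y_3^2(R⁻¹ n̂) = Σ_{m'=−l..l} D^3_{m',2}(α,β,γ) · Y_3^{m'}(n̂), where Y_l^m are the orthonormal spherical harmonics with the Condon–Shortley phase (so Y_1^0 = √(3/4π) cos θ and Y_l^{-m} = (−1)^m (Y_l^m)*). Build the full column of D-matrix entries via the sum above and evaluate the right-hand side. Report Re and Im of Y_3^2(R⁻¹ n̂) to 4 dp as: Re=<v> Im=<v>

Re=-0.0279 Im=-0.1935

Need the full column D^3_{m',2} for m'=−3..3 at α=2.9585, β=2.0197, γ=4.8824.
cos(β/2)=0.531988, sin(β/2)=0.846752
d^3_{-3,2}: single k=5 term ⇒ +0.567229;  D = +0.357329-0.440528i
d^3_{-2,2}: k∈[4..5] ⇒ +0.727442 -0.368585 = +0.358857;  D = -0.273029+0.232881i
d^3_{-1,2}: k∈[3..4] ⇒ +0.578101 -0.732290 = -0.154189;  D = -0.133569+0.077030i
d^3_{0,2}: k∈[2..3] ⇒ +0.314543 -0.796873 = -0.482330;  D = +0.454715-0.160861i
d^3_{1,2}: k∈[1..2] ⇒ +0.114094 -0.578101 = -0.464006;  D = -0.458305+0.072518i
d^3_{2,2}: k∈[0..1] ⇒ +0.022668 -0.287137 = -0.264469;  D = +0.264379+0.006919i
d^3_{3,2}: single k=0 term ⇒ -0.088377;  D = -0.086449-0.018359i
Y_3^{m'}(θ=0.7841,φ=5.6695) and Σ D·Y over m':
  (+0.3573-0.4405i)·(-0.0392+0.1416i)  (-0.2730+0.2329i)·(+0.1215+0.3398i)  (-0.1336+0.0770i)·(+0.2811+0.1980i)  (+0.4547-0.1609i)·(-0.1304+0.0000i)  (-0.4583+0.0725i)·(-0.2811+0.1980i)  (+0.2644+0.0069i)·(+0.1215-0.3398i)  (-0.0864-0.0184i)·(+0.0392+0.1416i)
Y_3^2(R⁻¹ n̂) = -0.027884-0.193494i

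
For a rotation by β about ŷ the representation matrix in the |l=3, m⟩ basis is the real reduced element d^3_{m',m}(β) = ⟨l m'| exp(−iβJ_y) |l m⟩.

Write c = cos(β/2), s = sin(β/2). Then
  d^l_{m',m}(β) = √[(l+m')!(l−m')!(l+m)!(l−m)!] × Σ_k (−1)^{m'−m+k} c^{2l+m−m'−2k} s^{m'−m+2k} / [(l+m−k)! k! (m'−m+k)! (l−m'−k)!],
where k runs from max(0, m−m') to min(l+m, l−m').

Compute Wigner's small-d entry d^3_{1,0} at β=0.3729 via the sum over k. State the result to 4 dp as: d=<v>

d=-0.5263

d^3_{1,0}(β=0.3729) via Wigner's sum:
With c≡cos(β/2)=0.982668 and s≡sin(β/2)=0.185372, N=[24·2·6·6]^{1/2}=41.569219
The bounds max(0,m−m')=0 and min(l+m,l−m')=2 give 3 terms
  k=0: (−1)^1·41.5692/(12)·0.9827^5·0.1854^1 = -0.588395
  k=1: (−1)^2·41.5692/(4)·0.9827^3·0.1854^3 = +0.062815
  k=2: (−1)^3·41.5692/(12)·0.9827^1·0.1854^5 = -0.000745
d^3_{1,0}(0.3729) = -0.588395 +0.062815 -0.000745 = -0.526325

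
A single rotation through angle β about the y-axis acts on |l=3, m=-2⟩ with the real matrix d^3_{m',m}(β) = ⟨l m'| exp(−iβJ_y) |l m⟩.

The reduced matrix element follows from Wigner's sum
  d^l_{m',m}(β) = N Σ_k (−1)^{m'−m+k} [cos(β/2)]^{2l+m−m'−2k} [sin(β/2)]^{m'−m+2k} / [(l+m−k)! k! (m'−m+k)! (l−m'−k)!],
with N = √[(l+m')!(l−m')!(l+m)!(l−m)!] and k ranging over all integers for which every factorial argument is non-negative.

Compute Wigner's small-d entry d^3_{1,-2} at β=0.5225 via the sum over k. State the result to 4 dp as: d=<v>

d=-0.0947

d^3_{1,-2}(β=0.5225) via Wigner's sum:
Half-angle: c=0.966068, s=0.258288. N=√(24·2·1·120)=75.894664
Admissible k: 0..1 (factorial args all ≥0)
  k=0: (−1)^3·75.8947/(12)·0.9661^3·0.2583^3 = -0.098258
  k=1: (−1)^4·75.8947/(24)·0.9661^1·0.2583^5 = +0.003512
d^3_{1,-2}(0.5225) = -0.098258 +0.003512 = -0.094746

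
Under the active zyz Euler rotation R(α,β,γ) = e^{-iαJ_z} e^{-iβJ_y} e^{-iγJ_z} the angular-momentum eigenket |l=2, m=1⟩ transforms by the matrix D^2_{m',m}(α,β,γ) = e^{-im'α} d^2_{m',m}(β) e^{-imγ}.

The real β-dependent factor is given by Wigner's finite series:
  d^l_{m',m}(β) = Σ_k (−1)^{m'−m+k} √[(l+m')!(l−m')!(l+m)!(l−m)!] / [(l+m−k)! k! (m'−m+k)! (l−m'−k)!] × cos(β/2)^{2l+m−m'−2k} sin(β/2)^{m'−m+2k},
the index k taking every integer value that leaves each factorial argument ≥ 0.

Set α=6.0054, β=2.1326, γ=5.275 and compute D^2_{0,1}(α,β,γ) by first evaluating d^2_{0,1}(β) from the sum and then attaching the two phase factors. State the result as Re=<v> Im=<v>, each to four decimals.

Re=-0.2945 Im=-0.4670

First d^2_{0,1}(β=2.1326), then the phase factors e^{-i(0)α} and e^{-i(1)γ}:
With c≡cos(β/2)=0.483367 and s≡sin(β/2)=0.875418, N=[2·2·6·1]^{1/2}=4.898979
Admissible k: 1..2 (factorial args all ≥0)
  k=1: (−1)^0·4.8990/(2)·0.4834^3·0.8754^1 = +0.242170
  k=2: (−1)^1·4.8990/(2)·0.4834^1·0.8754^3 = -0.794326
d^2_{0,1}(2.1326) = +0.242170 -0.794326 = -0.552156
Attach z-rotation phases: D = e^{-i(0)(6.0054)}·(-0.552156)·e^{-i(1)(5.275)} = -0.294518-0.467049i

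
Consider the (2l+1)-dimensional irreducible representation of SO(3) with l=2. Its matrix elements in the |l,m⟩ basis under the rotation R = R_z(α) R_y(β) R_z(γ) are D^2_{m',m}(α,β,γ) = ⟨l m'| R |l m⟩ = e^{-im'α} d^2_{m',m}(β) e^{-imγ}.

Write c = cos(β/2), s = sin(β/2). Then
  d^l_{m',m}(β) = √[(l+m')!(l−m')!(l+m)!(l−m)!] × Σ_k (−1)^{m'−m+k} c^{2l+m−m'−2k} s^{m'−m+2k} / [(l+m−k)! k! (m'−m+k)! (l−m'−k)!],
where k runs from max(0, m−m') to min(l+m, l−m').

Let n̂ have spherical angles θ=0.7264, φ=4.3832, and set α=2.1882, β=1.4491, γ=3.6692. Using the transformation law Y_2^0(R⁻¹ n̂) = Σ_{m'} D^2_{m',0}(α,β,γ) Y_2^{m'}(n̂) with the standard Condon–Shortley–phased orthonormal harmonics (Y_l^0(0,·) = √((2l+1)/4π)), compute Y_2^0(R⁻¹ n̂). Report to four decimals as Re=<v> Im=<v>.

Re=-0.2333 Im=0.0000

Need the full column D^2_{m',0} for m'=−2..2 at α=2.1882, β=1.4491, γ=3.6692.
cos(β/2)=0.748798, sin(β/2)=0.662799
d^2_{-2,0}: single k=2 term ⇒ +0.603348;  D = -0.198926-0.569612i
d^2_{-1,0}: k∈[1..2] ⇒ +0.681633 -0.534054 = +0.147580;  D = -0.085437+0.120334i
d^2_{0,0}: k∈[0..2] ⇒ +0.314382 -0.985263 +0.192986 = -0.477894;  D = -0.477894+0.000000i
d^2_{1,0}: k∈[0..1] ⇒ -0.681633 +0.534054 = -0.147580;  D = +0.085437+0.120334i
d^2_{2,0}: single k=0 term ⇒ +0.603348;  D = -0.198926+0.569612i
Y_2^{m'}(θ=0.7264,φ=4.3832) and Σ D·Y over m':
  (-0.1989-0.5696i)·(-0.1348-0.1043i)  (-0.0854+0.1203i)·(-0.1240+0.3630i)  (-0.4779+0.0000i)·(+0.2134+0.0000i)  (+0.0854+0.1203i)·(+0.1240+0.3630i)  (-0.1989+0.5696i)·(-0.1348+0.1043i)
Y_2^0(R⁻¹ n̂) = -0.233297+0.000000i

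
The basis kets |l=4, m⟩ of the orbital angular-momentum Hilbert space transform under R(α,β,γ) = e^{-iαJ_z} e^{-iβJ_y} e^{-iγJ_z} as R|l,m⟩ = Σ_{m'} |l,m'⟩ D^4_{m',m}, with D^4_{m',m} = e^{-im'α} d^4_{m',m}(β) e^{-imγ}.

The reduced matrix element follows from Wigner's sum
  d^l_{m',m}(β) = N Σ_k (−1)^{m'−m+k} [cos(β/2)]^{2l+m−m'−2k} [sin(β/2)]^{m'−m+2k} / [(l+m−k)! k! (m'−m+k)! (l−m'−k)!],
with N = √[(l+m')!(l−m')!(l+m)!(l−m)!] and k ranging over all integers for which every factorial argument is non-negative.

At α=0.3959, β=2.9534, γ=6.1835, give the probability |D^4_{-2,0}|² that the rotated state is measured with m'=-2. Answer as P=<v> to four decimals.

D^4_{-2,0}(0.3959,2.9534,6.1835) = e^{-i·-2·0.3959}·d^4_{-2,0}(2.9534)·e^{-i·0·6.1835}. Compute d first:
Half-angle: c=0.093958, s=0.995576. N=√(2·720·24·24)=910.735966
k∈{2,3,4} keeps every argument non-negative
  k=2: (−1)^0·910.7360/(96)·0.0940^6·0.9956^2 = +0.000006
  k=3: (−1)^1·910.7360/(36)·0.0940^4·0.9956^4 = -0.001937
  k=4: (−1)^2·910.7360/(96)·0.0940^2·0.9956^6 = +0.081551
d^4_{-2,0}(2.9534) = +0.000006 -0.001937 +0.081551 = +0.079621
|D^4_{-2,0}|² = |d^4_{-2,0}(β)|² = (+0.079621)² = 0.006339 (the z-rotation phases have unit modulus)

P=0.0063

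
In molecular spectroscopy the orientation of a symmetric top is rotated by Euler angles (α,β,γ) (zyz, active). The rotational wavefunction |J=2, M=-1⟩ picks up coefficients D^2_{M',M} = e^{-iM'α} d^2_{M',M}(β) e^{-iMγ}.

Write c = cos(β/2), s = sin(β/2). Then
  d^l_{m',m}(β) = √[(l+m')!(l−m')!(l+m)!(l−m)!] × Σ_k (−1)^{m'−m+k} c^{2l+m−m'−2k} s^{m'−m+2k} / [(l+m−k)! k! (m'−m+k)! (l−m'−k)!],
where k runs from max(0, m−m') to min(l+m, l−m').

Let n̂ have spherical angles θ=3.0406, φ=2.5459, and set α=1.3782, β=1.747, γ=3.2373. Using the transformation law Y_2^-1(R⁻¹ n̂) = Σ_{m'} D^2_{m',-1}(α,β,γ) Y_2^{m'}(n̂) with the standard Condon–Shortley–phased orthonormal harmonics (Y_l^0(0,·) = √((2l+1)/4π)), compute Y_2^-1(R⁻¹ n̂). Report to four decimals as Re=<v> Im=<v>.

Need the full column D^2_{m',-1} for m'=−2..2 at α=1.3782, β=1.747, γ=3.2373.
cos(β/2)=0.642147, sin(β/2)=0.766581
d^2_{-2,-1}: single k=1 term ⇒ +0.405969;  D = +0.389077-0.115887i
d^2_{-1,-1}: k∈[0..1] ⇒ +0.170035 -0.726954 = -0.556919;  D = +0.053875+0.554307i
d^2_{0,-1}: k∈[0..1] ⇒ -0.497208 +0.708573 = +0.211365;  D = -0.210398-0.020198i
d^2_{1,-1}: k∈[0..1] ⇒ +0.726954 -0.345329 = +0.381626;  D = -0.108506+0.365875i
d^2_{2,-1}: single k=0 term ⇒ -0.578548;  D = -0.512928-0.267623i
Y_2^{m'}(θ=3.0406,φ=2.5459) and Σ D·Y over m':
  (+0.3891-0.1159i)·(+0.0015+0.0036i)  (+0.0539+0.5543i)·(+0.0641+0.0435i)  (-0.2104-0.0202i)·(+0.6212+0.0000i)  (-0.1085+0.3659i)·(-0.0641+0.0435i)  (-0.5129-0.2676i)·(+0.0015-0.0036i)
Y_2^-1(R⁻¹ n̂) = -0.161019-0.000103i

Re=-0.1610 Im=-0.0001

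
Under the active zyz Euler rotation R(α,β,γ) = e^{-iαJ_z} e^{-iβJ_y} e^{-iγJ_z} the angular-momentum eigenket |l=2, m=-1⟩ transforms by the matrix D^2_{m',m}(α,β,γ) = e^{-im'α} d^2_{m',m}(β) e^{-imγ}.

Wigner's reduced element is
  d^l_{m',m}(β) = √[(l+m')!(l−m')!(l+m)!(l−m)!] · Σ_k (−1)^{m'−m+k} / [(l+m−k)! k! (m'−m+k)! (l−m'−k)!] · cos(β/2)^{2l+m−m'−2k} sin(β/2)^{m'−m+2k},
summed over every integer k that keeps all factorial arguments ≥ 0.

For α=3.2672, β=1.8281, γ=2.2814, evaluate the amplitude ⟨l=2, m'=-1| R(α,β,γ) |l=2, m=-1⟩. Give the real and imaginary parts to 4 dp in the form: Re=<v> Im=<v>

D^2_{-1,-1}(3.2672,1.8281,2.2814) = e^{-i·-1·3.2672}·d^2_{-1,-1}(1.8281)·e^{-i·-1·2.2814}. Compute d first:
Half-angle: c=0.610543, s=0.791983. N=√(1·6·1·6)=6.000000
k∈{0,1} keeps every argument non-negative
  k=0: (−1)^0·6.0000/(6)·0.6105^4·0.7920^0 = +0.138952
  k=1: (−1)^1·6.0000/(2)·0.6105^2·0.7920^2 = -0.701432
d^2_{-1,-1}(1.8281) = +0.138952 -0.701432 = -0.562480
D = (-0.992122-0.125277i)·(-0.562480)·(-0.652291+0.757968i) = -0.417421+0.377019i

Re=-0.4174 Im=0.3770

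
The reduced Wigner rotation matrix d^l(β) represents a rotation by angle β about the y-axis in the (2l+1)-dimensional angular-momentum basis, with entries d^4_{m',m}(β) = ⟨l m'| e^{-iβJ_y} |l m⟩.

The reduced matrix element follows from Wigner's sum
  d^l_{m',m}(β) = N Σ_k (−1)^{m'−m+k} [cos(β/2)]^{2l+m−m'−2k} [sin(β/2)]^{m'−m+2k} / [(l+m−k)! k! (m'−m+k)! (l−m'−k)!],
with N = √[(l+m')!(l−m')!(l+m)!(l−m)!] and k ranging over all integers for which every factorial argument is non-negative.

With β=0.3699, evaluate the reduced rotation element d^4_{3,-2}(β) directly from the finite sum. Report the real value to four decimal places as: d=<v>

d^4_{3,-2}(β=0.3699) via Wigner's sum:
Half-angle: c=0.982945, s=0.183897. N=√(5040·1·2·720)=2693.993318
Admissible k: 0..1 (factorial args all ≥0)
  k=0: (−1)^5·2693.9933/(240)·0.9829^3·0.1839^5 = -0.002242
  k=1: (−1)^6·2693.9933/(720)·0.9829^1·0.1839^7 = +0.000026
d^4_{3,-2}(0.3699) = -0.002242 +0.000026 = -0.002216

d=-0.0022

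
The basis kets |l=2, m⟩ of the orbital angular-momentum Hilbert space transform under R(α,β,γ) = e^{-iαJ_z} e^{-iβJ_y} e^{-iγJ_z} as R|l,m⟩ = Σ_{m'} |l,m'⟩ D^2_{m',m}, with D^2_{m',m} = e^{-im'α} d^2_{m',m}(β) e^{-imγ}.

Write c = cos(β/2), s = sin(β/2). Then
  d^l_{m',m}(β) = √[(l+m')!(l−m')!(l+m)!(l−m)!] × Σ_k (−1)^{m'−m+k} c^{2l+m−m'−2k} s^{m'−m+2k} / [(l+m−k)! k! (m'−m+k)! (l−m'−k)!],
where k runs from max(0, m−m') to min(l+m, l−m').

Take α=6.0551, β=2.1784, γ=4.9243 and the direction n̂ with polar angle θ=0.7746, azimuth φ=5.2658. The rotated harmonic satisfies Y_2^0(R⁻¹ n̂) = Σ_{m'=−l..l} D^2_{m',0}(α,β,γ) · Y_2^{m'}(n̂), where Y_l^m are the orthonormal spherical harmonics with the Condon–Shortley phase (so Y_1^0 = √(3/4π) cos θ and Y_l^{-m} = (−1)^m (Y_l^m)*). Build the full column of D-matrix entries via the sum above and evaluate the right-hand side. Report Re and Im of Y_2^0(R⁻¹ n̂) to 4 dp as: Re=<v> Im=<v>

Need the full column D^2_{m',0} for m'=−2..2 at α=6.0551, β=2.1784, γ=4.9243.
cos(β/2)=0.463195, sin(β/2)=0.886257
d^2_{-2,0}: single k=2 term ⇒ +0.412783;  D = +0.370574-0.181836i
d^2_{-1,0}: k∈[1..2] ⇒ +0.215737 -0.789801 = -0.574063;  D = -0.559196+0.129803i
d^2_{0,0}: k∈[0..2] ⇒ +0.046031 -0.674071 +0.616933 = -0.011107;  D = -0.011107+0.000000i
d^2_{1,0}: k∈[0..1] ⇒ -0.215737 +0.789801 = +0.574063;  D = +0.559196+0.129803i
d^2_{2,0}: single k=0 term ⇒ +0.412783;  D = +0.370574+0.181836i
Y_2^{m'}(θ=0.7746,φ=5.2658) and Σ D·Y over m':
  (+0.3706-0.1818i)·(-0.0846+0.1690i)  (-0.5592+0.1298i)·(+0.2030+0.3285i)  (-0.0111+0.0000i)·(+0.1679+0.0000i)  (+0.5592+0.1298i)·(-0.2030+0.3285i)  (+0.3706+0.1818i)·(-0.0846-0.1690i)
Y_2^0(R⁻¹ n̂) = -0.315380+0.000000i

Re=-0.3154 Im=0.0000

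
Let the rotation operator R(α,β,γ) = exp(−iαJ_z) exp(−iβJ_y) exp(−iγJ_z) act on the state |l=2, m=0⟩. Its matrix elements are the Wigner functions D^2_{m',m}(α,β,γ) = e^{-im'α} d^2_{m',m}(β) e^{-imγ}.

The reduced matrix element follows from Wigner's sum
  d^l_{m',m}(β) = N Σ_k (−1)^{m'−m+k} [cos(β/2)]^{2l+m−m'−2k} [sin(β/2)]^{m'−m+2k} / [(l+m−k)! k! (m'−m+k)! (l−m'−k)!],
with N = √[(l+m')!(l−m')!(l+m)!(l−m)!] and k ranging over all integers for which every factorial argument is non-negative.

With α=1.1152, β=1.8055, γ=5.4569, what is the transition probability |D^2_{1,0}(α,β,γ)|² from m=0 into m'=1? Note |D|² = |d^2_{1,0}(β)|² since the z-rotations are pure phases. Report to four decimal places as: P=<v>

Split into d^2_{1,0}(β=1.8055) × two z-phases.
Half-angle: c=0.619453, s=0.785033. N=√(6·1·2·2)=4.898979
k∈{0,1} keeps every argument non-negative
  k=0: (−1)^1·4.8990/(2)·0.6195^3·0.7850^1 = -0.457077
  k=1: (−1)^2·4.8990/(2)·0.6195^1·0.7850^3 = +0.734089
d^2_{1,0}(1.8055) = -0.457077 +0.734089 = +0.277011
|D^2_{1,0}|² = |d^2_{1,0}(β)|² = (+0.277011)² = 0.076735 (the z-rotation phases have unit modulus)

P=0.0767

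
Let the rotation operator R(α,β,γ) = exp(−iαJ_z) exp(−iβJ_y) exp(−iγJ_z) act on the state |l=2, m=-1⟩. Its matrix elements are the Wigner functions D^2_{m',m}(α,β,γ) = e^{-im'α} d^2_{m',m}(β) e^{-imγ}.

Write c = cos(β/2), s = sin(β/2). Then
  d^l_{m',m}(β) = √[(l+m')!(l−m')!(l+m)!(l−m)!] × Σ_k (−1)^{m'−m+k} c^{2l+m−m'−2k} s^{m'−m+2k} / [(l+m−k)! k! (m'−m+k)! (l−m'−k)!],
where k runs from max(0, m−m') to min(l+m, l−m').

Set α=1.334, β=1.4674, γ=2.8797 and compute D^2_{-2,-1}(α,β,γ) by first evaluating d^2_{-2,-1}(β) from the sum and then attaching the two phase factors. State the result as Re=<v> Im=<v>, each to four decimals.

Re=0.4068 Im=-0.3681

First d^2_{-2,-1}(β=1.4674), then the phase factors e^{-i(-2)α} and e^{-i(-1)γ}:
c=cos(1.4674/2)=0.742702, s=sin(1.4674/2)=0.669622; N=√[1·24·1·6]=12.000000
The bounds max(0,m−m')=1 and min(l+m,l−m')=1 give 1 term
  k=1: (−1)^0·12.0000/(6)·0.7427^3·0.6696^1 = +0.548660
d^2_{-2,-1}(1.4674) = +0.548660
D = (-0.889935+0.456086i)·(+0.548660)·(-0.965902+0.258909i) = +0.406834-0.368122i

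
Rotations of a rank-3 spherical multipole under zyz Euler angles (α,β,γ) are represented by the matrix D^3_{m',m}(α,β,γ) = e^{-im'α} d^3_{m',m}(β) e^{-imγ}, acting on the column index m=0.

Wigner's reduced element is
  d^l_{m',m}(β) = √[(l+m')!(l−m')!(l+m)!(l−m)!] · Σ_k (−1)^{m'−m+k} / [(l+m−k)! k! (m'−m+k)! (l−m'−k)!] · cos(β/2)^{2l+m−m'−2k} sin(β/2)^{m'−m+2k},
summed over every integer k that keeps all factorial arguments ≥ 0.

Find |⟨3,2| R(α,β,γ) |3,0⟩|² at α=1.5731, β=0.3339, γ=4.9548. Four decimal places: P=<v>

P=0.0193

Split into d^3_{2,0}(β=0.3339) × two z-phases.
c=cos(0.3339/2)=0.986096, s=sin(0.3339/2)=0.166176; N=√[120·1·6·6]=65.726707
k: max(0,(0)−(2))=0 … min(3+(0),3−(2))=1
  k=0: (−1)^2·65.7267/(12)·0.9861^4·0.1662^2 = +0.143012
  k=1: (−1)^3·65.7267/(12)·0.9861^2·0.1662^4 = -0.004061
d^3_{2,0}(0.3339) = +0.143012 -0.004061 = +0.138950
|D^3_{2,0}|² = |d^3_{2,0}(β)|² = (+0.138950)² = 0.019307 (the z-rotation phases have unit modulus)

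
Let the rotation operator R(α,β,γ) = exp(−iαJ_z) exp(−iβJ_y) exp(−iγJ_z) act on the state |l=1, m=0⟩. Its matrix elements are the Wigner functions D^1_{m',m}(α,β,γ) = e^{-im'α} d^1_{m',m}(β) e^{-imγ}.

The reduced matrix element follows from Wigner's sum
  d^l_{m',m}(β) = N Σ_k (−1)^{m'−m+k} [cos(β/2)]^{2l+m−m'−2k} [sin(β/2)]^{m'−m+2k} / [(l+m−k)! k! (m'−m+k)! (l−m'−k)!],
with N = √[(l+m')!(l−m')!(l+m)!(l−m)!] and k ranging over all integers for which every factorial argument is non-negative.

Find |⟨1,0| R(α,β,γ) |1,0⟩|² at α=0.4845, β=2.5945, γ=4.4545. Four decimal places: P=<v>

P=0.7294

First d^1_{0,0}(β=2.5945), then the phase factors e^{-i(0)α} and e^{-i(0)γ}:
Half-angle: c=0.270148, s=0.962819. N=√(1·1·1·1)=1.000000
The bounds max(0,m−m')=0 and min(l+m,l−m')=1 give 2 terms
  k=0: (−1)^0·1.0000/(1)·0.2701^2·0.9628^0 = +0.072980
  k=1: (−1)^1·1.0000/(1)·0.2701^0·0.9628^2 = -0.927020
d^1_{0,0}(2.5945) = +0.072980 -0.927020 = -0.854041
|D^1_{0,0}|² = |d^1_{0,0}(β)|² = (-0.854041)² = 0.729385 (the z-rotation phases have unit modulus)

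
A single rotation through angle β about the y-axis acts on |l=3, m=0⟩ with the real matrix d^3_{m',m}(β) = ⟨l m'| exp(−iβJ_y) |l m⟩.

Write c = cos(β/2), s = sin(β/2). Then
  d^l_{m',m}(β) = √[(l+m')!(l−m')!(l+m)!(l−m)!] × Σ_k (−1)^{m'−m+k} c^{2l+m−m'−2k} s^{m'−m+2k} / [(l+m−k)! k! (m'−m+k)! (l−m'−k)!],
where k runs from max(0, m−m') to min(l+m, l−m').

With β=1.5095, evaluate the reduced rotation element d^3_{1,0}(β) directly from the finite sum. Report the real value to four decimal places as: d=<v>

d^3_{1,0}(β=1.5095) via Wigner's sum:
c=cos(1.5095/2)=0.728443, s=sin(1.5095/2)=0.685107; N=√[24·2·6·6]=41.569219
The bounds max(0,m−m')=0 and min(l+m,l−m')=2 give 3 terms
  k=0: (−1)^1·41.5692/(12)·0.7284^5·0.6851^1 = -0.486773
  k=1: (−1)^2·41.5692/(4)·0.7284^3·0.6851^3 = +1.291733
  k=2: (−1)^3·41.5692/(12)·0.7284^1·0.6851^5 = -0.380870
d^3_{1,0}(1.5095) = -0.486773 +1.291733 -0.380870 = +0.424090

d=0.4241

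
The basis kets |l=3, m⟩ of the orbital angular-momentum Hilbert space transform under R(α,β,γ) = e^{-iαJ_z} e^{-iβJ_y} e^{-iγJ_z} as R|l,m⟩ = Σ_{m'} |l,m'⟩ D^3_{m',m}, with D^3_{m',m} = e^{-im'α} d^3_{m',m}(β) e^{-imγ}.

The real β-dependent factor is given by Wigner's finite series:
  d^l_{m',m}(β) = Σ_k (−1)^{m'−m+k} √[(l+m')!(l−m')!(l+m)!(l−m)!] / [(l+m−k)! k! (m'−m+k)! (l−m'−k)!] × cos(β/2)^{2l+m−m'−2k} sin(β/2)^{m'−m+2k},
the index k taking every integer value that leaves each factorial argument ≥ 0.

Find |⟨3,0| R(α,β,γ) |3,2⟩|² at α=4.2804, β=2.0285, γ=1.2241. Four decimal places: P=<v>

D^3_{0,2}(4.2804,2.0285,1.2241) = e^{-i·0·4.2804}·d^3_{0,2}(2.0285)·e^{-i·2·1.2241}. Compute d first:
With c≡cos(β/2)=0.528257 and s≡sin(β/2)=0.849085, N=[6·6·120·1]^{1/2}=65.726707
Admissible k: 2..3 (factorial args all ≥0)
  k=2: (−1)^0·65.7267/(12)·0.5283^4·0.8491^2 = +0.307499
  k=3: (−1)^1·65.7267/(12)·0.5283^2·0.8491^4 = -0.794429
d^3_{0,2}(2.0285) = +0.307499 -0.794429 = -0.486930
|D^3_{0,2}|² = |d^3_{0,2}(β)|² = (-0.486930)² = 0.237101 (the z-rotation phases have unit modulus)

P=0.2371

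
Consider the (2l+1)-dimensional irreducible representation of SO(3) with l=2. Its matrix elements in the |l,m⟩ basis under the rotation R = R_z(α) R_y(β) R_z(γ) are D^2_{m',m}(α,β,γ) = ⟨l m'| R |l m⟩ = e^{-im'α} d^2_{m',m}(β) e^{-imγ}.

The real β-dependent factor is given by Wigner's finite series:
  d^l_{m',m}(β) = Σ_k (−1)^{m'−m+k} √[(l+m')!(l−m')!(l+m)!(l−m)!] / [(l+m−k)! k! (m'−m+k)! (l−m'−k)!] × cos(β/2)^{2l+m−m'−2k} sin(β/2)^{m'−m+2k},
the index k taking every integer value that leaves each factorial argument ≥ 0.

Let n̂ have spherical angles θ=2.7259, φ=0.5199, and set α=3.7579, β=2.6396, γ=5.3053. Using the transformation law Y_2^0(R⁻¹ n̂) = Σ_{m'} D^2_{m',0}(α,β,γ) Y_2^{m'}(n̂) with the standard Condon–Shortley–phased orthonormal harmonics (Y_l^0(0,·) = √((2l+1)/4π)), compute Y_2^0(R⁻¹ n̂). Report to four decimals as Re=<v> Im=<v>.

Re=0.0350 Im=0.0000

Need the full column D^2_{m',0} for m'=−2..2 at α=3.7579, β=2.6396, γ=5.3053.
cos(β/2)=0.248369, sin(β/2)=0.968665
d^2_{-2,0}: single k=2 term ⇒ +0.141781;  D = +0.047039+0.133751i
d^2_{-1,0}: k∈[1..2] ⇒ +0.036353 -0.552961 = -0.516608;  D = +0.421562+0.298613i
d^2_{0,0}: k∈[0..2] ⇒ +0.003805 -0.231528 +0.880431 = +0.652708;  D = +0.652708+0.000000i
d^2_{1,0}: k∈[0..1] ⇒ -0.036353 +0.552961 = +0.516608;  D = -0.421562+0.298613i
d^2_{2,0}: single k=0 term ⇒ +0.141781;  D = +0.047039-0.133751i
Y_2^{m'}(θ=2.7259,φ=0.5199) and Σ D·Y over m':
  (+0.0470+0.1338i)·(+0.0319-0.0543i)  (+0.4216+0.2986i)·(-0.2477+0.1418i)  (+0.6527+0.0000i)·(+0.4765+0.0000i)  (-0.4216+0.2986i)·(+0.2477+0.1418i)  (+0.0470-0.1338i)·(+0.0319+0.0543i)
Y_2^0(R⁻¹ n̂) = +0.035023-0.000000i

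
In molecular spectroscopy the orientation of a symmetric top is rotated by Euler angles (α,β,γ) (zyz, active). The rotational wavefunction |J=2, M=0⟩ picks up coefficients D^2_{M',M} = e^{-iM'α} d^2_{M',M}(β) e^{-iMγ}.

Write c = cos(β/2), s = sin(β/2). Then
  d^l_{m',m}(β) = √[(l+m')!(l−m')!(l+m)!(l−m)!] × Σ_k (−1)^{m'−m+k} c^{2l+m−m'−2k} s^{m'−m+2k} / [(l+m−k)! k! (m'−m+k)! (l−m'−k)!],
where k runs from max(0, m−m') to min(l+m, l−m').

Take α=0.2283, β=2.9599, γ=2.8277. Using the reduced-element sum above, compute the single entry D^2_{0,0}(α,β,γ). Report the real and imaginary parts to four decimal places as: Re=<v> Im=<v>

First d^2_{0,0}(β=2.9599), then the phase factors e^{-i(0)α} and e^{-i(0)γ}:
c=cos(2.9599/2)=0.090721, s=sin(2.9599/2)=0.995876; N=√[2·2·2·2]=4.000000
k: max(0,(0)−(0))=0 … min(2+(0),2−(0))=2
  k=0: (−1)^0·4.0000/(4)·0.0907^4·0.9959^0 = +0.000068
  k=1: (−1)^1·4.0000/(1)·0.0907^2·0.9959^2 = -0.032651
  k=2: (−1)^2·4.0000/(4)·0.0907^0·0.9959^4 = +0.983607
d^2_{0,0}(2.9599) = +0.000068 -0.032651 +0.983607 = +0.951024
D = (+1.000000+0.000000i)·(+0.951024)·(+1.000000+0.000000i) = +0.951024+0.000000i

Re=0.9510 Im=0.0000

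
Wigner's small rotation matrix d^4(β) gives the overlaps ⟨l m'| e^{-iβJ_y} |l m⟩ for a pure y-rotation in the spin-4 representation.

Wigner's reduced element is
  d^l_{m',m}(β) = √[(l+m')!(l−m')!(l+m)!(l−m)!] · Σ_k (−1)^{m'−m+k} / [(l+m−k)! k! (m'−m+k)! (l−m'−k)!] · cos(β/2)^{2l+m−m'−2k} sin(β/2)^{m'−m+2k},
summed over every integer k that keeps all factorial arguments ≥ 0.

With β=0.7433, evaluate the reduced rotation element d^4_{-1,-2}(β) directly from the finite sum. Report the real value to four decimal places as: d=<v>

d^4_{-1,-2}(β=0.7433) via Wigner's sum:
With c≡cos(β/2)=0.931729 and s≡sin(β/2)=0.363153, N=[6·120·2·720]^{1/2}=1018.233765
k∈{0,1,2} keeps every argument non-negative
  k=0: (−1)^1·1018.2338/(240)·0.9317^7·0.3632^1 = -0.939193
  k=1: (−1)^2·1018.2338/(48)·0.9317^5·0.3632^3 = +0.713387
  k=2: (−1)^3·1018.2338/(72)·0.9317^3·0.3632^5 = -0.072249
d^4_{-1,-2}(0.7433) = -0.939193 +0.713387 -0.072249 = -0.298055

d=-0.2981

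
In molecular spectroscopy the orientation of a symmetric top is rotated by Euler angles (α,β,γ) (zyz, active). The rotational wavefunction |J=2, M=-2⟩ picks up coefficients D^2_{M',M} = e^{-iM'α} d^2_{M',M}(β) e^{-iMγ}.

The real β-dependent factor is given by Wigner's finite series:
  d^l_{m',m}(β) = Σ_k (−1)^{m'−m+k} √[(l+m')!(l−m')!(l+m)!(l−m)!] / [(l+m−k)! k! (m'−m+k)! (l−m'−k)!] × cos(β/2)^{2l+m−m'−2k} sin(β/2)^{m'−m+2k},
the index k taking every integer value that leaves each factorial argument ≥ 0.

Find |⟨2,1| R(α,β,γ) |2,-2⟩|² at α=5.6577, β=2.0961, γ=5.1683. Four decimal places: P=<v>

P=0.4219

First d^2_{1,-2}(β=2.0961), then the phase factors e^{-i(1)α} and e^{-i(-2)γ}:
With c≡cos(β/2)=0.499262 and s≡sin(β/2)=0.866451, N=[6·1·1·24]^{1/2}=12.000000
The bounds max(0,m−m')=0 and min(l+m,l−m')=0 give 1 term
  k=0: (−1)^3·12.0000/(6)·0.4993^1·0.8665^3 = -0.649517
d^2_{1,-2}(2.0961) = -0.649517
|D^2_{1,-2}|² = |d^2_{1,-2}(β)|² = (-0.649517)² = 0.421873 (the z-rotation phases have unit modulus)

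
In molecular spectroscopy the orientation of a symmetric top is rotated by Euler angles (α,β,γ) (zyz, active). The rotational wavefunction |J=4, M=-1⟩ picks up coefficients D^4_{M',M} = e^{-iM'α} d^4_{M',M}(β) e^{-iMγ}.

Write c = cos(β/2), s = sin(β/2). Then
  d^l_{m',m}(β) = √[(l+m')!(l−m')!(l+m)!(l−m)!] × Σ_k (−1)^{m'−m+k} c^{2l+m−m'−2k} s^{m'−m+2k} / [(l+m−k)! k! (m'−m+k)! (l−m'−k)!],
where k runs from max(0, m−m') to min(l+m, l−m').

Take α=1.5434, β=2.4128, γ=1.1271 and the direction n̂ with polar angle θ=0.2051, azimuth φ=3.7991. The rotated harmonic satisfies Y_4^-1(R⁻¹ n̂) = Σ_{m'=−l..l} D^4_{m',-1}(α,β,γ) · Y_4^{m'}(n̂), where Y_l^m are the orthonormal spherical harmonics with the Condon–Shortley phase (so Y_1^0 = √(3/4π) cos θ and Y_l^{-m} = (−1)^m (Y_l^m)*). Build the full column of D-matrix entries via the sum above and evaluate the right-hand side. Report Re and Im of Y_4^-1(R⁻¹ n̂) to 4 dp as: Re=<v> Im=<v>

Re=0.0617 Im=0.3658

Need the full column D^4_{m',-1} for m'=−4..4 at α=1.5434, β=2.4128, γ=1.1271.
cos(β/2)=0.356385, sin(β/2)=0.934339
d^4_{-4,-1}: single k=3 term ⇒ +0.035092;  D = +0.018440+0.029856i
d^4_{-3,-1}: k∈[2..3] ⇒ +0.014197 -0.162636 = -0.148439;  D = -0.128382+0.074513i
d^4_{-2,-1}: k∈[1..3] ⇒ +0.002895 -0.099476 +0.455824 = +0.359242;  D = -0.171753-0.315525i
d^4_{-1,-1}: k∈[0..3] ⇒ +0.000260 -0.026830 +0.368823 -0.845019 = -0.502766;  D = +0.448001-0.228185i
d^4_{0,-1}: k∈[0..3] ⇒ -0.003051 +0.125828 -0.864865 +0.990755 = +0.248668;  D = +0.106748+0.224590i
d^4_{1,-1}: k∈[0..3] ⇒ +0.017887 -0.368823 +1.267529 -0.580813 = +0.335780;  D = +0.307101-0.135782i
d^4_{2,-1}: k∈[0..2] ⇒ -0.066317 +0.683736 -0.939913 = -0.322495;  D = +0.122282+0.298413i
d^4_{3,-1}: k∈[0..1] ⇒ +0.162636 -0.670713 = -0.508078;  D = +0.475238-0.179699i
d^4_{4,-1}: single k=0 term ⇒ -0.241199;  D = -0.079096-0.227861i
Y_4^{m'}(θ=0.2051,φ=3.7991) and Σ D·Y over m':
  (+0.0184+0.0299i)·(-0.0007-0.0004i)  (-0.1284+0.0745i)·(+0.0040+0.0095i)  (-0.1718-0.3155i)·(+0.0200-0.0766i)  (+0.4480-0.2282i)·(-0.2770+0.2139i)  (+0.1067+0.2246i)·(+0.6771+0.0000i)  (+0.3071-0.1358i)·(+0.2770+0.2139i)  (+0.1223+0.2984i)·(+0.0200+0.0766i)  (+0.4752-0.1797i)·(-0.0040+0.0095i)  (-0.0791-0.2279i)·(-0.0007+0.0004i)
Y_4^-1(R⁻¹ n̂) = +0.061742+0.365784i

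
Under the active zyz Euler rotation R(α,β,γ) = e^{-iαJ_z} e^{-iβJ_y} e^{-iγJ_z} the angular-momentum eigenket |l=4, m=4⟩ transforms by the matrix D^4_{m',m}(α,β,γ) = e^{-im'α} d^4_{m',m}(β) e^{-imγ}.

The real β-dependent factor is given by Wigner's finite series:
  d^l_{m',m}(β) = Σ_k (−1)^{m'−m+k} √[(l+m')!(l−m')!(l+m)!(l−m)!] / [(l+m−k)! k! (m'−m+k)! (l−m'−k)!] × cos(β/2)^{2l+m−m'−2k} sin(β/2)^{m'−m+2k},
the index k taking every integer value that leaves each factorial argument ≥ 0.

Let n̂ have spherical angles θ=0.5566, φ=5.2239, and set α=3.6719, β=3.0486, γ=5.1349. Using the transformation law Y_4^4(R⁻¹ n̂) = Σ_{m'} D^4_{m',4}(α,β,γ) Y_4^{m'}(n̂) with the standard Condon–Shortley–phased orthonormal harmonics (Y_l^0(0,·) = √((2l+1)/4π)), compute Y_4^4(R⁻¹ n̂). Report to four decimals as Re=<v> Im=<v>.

Re=0.0189 Im=-0.0311

Need the full column D^4_{m',4} for m'=−4..4 at α=3.6719, β=3.0486, γ=5.1349.
cos(β/2)=0.046480, sin(β/2)=0.998919
d^4_{-4,4}: single k=8 term ⇒ +0.991387;  D = +0.900646+0.414348i
d^4_{-3,4}: single k=7 term ⇒ +0.130473;  D = -0.129832+0.012912i
d^4_{-2,4}: single k=6 term ⇒ +0.011358;  D = +0.009181-0.006686i
d^4_{-1,4}: single k=5 term ⇒ +0.000747;  D = -0.000299+0.000685i
d^4_{0,4}: single k=4 term ⇒ +0.000039;  D = -0.000005-0.000039i
d^4_{1,4}: single k=3 term ⇒ +0.000002;  D = +0.000001+0.000001i
d^4_{2,4}: single k=2 term ⇒ +0.000000;  D = -0.000000-0.000000i
d^4_{3,4}: single k=1 term ⇒ +0.000000;  D = +0.000000-0.000000i
d^4_{4,4}: single k=0 term ⇒ +0.000000;  D = -0.000000+0.000000i
Y_4^{m'}(θ=0.5566,φ=5.2239) and Σ D·Y over m':
  (+0.9006+0.4143i)·(-0.0158-0.0307i)  (-0.1298+0.0129i)·(-0.1566-0.0057i)  (+0.0092-0.0067i)·(-0.1967+0.3225i)  (-0.0003+0.0007i)·(+0.2126+0.3787i)  (-0.0000-0.0000i)·(-0.0463+0.0000i)  (+0.0000+0.0000i)·(-0.2126+0.3787i)  (-0.0000-0.0000i)·(-0.1967-0.3225i)  (+0.0000-0.0000i)·(+0.1566-0.0057i)  (-0.0000+0.0000i)·(-0.0158+0.0307i)
Y_4^4(R⁻¹ n̂) = +0.018926-0.031116i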